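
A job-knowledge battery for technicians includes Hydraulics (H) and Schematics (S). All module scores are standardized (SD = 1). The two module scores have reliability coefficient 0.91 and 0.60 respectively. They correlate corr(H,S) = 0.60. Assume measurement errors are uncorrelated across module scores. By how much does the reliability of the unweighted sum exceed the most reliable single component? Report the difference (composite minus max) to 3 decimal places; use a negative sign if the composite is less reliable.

-0.063

Var(sum) = 2 + 1.2 = 3.2; true-score variance = 1.51 + 1.2 = 2.71; composite reliability = 0.8469.
Max component reliability = 0.9100.
Difference = 0.8469 − 0.9100 = -0.063.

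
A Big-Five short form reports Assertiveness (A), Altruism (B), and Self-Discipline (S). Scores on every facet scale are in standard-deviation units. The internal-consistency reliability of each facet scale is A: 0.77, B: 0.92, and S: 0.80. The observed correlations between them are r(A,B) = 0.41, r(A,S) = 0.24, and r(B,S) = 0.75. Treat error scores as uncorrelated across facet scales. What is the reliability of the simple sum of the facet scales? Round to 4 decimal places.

0.9121

Var(A+B+S) = 3 + 2·[0.41 + 0.24 + 0.75] = 3 + 2.8 = 5.8.
Under uncorrelated errors the observed covariances equal the true-score covariances, so only the own-variance terms attenuate.
True-score variance = [0.77 + 0.92 + 0.80] + 2.8 = 2.49 + 2.8 = 5.29.
Reliability = 5.29 / 5.8 = 0.9121.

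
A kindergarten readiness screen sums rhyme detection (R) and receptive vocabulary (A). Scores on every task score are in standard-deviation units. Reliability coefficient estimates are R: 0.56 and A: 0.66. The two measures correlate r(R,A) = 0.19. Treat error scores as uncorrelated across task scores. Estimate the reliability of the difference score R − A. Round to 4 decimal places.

Var(R−A) = 1 + 1 − 2·0.19 = 2 − 0.38 = 1.62.
With uncorrelated errors the cross-covariances are all true-score covariance, so they carry over unchanged; only the diagonal terms shrink to ρᵢσᵢ².
True-score variance = [0.56 + 0.66] − 0.38 = 1.22 − 0.38 = 0.84.
Reliability = 0.84 / 1.62 = 0.5185.

0.5185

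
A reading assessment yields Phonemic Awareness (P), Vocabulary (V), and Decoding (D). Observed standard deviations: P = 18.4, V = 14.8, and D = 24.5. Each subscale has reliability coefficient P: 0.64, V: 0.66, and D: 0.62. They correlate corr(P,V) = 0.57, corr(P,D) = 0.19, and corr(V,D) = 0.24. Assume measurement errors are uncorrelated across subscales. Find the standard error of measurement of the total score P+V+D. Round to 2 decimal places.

20.60

Var(total) = 1157.85 + 655.797 = 1813.65.
True-score variance = 733.4 + 655.797 = 1389.2, so reliability = 0.7660.
Error variance = 1813.65 − 1389.2 = 424.45; SEM = √424.45 = 20.60.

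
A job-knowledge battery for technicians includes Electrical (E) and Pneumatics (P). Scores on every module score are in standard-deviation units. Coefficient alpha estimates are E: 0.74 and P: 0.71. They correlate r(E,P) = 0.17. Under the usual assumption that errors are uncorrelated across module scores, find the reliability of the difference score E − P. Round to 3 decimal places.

Var(E−P) = 1 + 1 − 2·0.17 = 2 − 0.34 = 1.66.
Because errors are independent across components, Cov(Tᵢ,Tⱼ) = Cov(Xᵢ,Xⱼ); the off-diagonal part of the true-score variance is the same as above.
True-score variance = [0.74 + 0.71] − 0.34 = 1.45 − 0.34 = 1.11.
Reliability = 1.11 / 1.66 = 0.669.

0.669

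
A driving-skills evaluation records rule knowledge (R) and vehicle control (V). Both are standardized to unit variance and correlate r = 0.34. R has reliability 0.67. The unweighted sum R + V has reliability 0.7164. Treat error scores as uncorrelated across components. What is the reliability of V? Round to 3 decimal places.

Var(R+V) = 2 + 2·0.34 = 2.680.
True-score variance = ρ_R + ρ_V + 2·0.34, so 0.7164 = (0.67 + ρ_V + 0.68) / 2.680.
ρ_V = 0.7164·2.680 − 0.67 − 0.68 = 0.570.

0.570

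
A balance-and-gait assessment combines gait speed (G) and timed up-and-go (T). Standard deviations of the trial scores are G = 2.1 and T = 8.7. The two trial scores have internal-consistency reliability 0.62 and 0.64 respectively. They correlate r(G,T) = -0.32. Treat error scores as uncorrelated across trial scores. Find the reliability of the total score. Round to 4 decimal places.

Var(G+T) = 2.1² + 8.7² + 2·[2.1·8.7·(-0.32)] = 80.1 − 11.6928 = 68.4072.
Under uncorrelated errors the observed covariances equal the true-score covariances, so only the own-variance terms attenuate.
True-score variance = [2.1²·0.62 + 8.7²·0.64] − 11.6928 = 51.1758 − 11.6928 = 39.483.
Reliability = 39.483 / 68.4072 = 0.5772.

0.5772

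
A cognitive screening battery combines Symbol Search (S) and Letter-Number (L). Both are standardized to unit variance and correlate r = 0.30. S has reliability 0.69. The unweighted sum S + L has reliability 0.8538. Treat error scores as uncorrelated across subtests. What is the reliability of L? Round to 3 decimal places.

Var(S+L) = 2 + 2·0.30 = 2.600.
True-score variance = ρ_S + ρ_L + 2·0.30, so 0.8538 = (0.69 + ρ_L + 0.60) / 2.600.
ρ_L = 0.8538·2.600 − 0.69 − 0.60 = 0.930.

0.930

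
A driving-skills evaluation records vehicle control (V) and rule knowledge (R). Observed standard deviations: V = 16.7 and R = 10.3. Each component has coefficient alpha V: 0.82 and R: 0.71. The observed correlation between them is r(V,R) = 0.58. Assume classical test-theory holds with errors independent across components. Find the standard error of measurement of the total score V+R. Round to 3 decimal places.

Var(total) = 384.98 + 199.532 = 584.512.
True-score variance = 304.014 + 199.532 = 503.545, so reliability = 0.8615.
Error variance = 584.512 − 503.545 = 80.9663; SEM = √80.9663 = 8.998.

8.998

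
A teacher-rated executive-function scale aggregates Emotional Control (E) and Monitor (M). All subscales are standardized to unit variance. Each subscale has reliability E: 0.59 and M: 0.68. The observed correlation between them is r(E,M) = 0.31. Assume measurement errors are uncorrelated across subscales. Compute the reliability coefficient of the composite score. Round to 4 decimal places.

Var(E+M) = 2 + 2·[0.31] = 2 + 0.62 = 2.62.
With uncorrelated errors the cross-covariances are all true-score covariance, so they carry over unchanged; only the diagonal terms shrink to ρᵢσᵢ².
True-score variance = [0.59 + 0.68] + 0.62 = 1.27 + 0.62 = 1.89.
Reliability = 1.89 / 2.62 = 0.7214.

0.7214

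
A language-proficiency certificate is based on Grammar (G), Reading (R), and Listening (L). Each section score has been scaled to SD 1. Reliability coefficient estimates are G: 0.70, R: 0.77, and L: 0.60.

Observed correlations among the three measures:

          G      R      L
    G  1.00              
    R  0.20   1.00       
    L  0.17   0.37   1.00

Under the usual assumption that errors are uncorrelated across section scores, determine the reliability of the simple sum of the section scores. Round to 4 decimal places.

0.7924

Var(G+R+L) = 3 + 2·[0.20 + 0.17 + 0.37] = 3 + 1.48 = 4.48.
Because errors are independent across components, Cov(Tᵢ,Tⱼ) = Cov(Xᵢ,Xⱼ); the off-diagonal part of the true-score variance is the same as above.
True-score variance = [0.70 + 0.77 + 0.60] + 1.48 = 2.07 + 1.48 = 3.55.
Reliability = 3.55 / 4.48 = 0.7924.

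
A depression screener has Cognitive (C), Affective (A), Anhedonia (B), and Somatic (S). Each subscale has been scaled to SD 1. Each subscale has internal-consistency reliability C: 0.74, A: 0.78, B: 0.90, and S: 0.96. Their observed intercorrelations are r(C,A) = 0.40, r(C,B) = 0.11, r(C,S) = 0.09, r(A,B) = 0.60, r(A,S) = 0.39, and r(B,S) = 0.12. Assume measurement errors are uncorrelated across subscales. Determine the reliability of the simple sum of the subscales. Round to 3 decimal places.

0.916

Var(C+A+B+S) = 4 + 2·[0.40 + 0.11 + 0.09 + 0.60 + 0.39 + 0.12] = 4 + 3.42 = 7.42.
With uncorrelated errors the cross-covariances are all true-score covariance, so they carry over unchanged; only the diagonal terms shrink to ρᵢσᵢ².
True-score variance = [0.74 + 0.78 + 0.90 + 0.96] + 3.42 = 3.38 + 3.42 = 6.8.
Reliability = 6.8 / 7.42 = 0.916.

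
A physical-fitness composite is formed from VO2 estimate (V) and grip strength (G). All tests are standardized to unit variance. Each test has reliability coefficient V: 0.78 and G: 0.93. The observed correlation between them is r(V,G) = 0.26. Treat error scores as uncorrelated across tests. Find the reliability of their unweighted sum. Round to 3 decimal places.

Var(V+G) = 2 + 2·[0.26] = 2 + 0.52 = 2.52.
Because errors are independent across components, Cov(Tᵢ,Tⱼ) = Cov(Xᵢ,Xⱼ); the off-diagonal part of the true-score variance is the same as above.
True-score variance = [0.78 + 0.93] + 0.52 = 1.71 + 0.52 = 2.23.
Reliability = 2.23 / 2.52 = 0.885.

0.885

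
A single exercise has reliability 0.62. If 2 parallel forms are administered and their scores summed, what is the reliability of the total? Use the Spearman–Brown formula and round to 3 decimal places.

0.765

ρ_k = kρ / (1 + (k−1)ρ) = 2·0.62 / (1 + 1·0.62) = 1.240 / 1.620 = 0.765.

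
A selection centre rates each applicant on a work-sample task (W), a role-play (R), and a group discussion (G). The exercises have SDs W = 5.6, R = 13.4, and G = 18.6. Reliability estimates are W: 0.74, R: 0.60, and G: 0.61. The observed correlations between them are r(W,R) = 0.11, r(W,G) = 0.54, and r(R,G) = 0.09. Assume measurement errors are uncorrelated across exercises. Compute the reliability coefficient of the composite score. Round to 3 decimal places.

0.706

Var(W+R+G) = 5.6² + 13.4² + 18.6² + 2·[5.6·13.4·0.11 + 5.6·18.6·0.54 + 13.4·18.6·0.09] = 556.88 + 173.865 = 730.745.
Under uncorrelated errors the observed covariances equal the true-score covariances, so only the own-variance terms attenuate.
True-score variance = [5.6²·0.74 + 13.4²·0.60 + 18.6²·0.61] + 173.865 = 341.978 + 173.865 = 515.843.
Reliability = 515.843 / 730.745 = 0.706.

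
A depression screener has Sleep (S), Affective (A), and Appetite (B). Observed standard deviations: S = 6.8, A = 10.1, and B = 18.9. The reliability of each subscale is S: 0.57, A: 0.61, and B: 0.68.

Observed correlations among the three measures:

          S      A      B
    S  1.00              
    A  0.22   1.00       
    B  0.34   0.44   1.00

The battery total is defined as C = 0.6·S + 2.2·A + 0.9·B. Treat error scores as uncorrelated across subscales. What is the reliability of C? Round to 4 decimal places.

0.7603

Var(C) = 0.6²·6.8² + 2.2²·10.1² + 0.9²·18.9² + 2·[1.32·6.8·10.1·0.22 + 0.54·6.8·18.9·0.34 + 1.98·10.1·18.9·0.44] = 799.715 + 419.689 = 1219.4.
Under uncorrelated errors the observed covariances equal the true-score covariances, so only the own-variance terms attenuate.
True-score variance = [0.6²·6.8²·0.57 + 2.2²·10.1²·0.61 + 0.9²·18.9²·0.68] + 419.689 = 507.414 + 419.689 = 927.103.
Reliability = 927.103 / 1219.4 = 0.7603.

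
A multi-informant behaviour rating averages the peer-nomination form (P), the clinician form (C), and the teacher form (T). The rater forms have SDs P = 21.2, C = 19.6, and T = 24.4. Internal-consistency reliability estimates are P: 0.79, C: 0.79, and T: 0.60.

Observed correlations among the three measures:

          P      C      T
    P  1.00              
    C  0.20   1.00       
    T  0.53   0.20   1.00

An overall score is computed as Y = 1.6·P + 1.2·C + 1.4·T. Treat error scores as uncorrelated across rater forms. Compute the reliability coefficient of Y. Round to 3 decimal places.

0.826

Var(Y) = 1.6²·21.2² + 1.2²·19.6² + 1.4²·24.4² + 2·[1.92·21.2·19.6·0.20 + 2.24·21.2·24.4·0.53 + 1.68·19.6·24.4·0.20] = 2870.66 + 1868.73 = 4739.39.
With uncorrelated errors the cross-covariances are all true-score covariance, so they carry over unchanged; only the diagonal terms shrink to ρᵢσᵢ².
True-score variance = [1.6²·21.2²·0.79 + 1.2²·19.6²·0.79 + 1.4²·24.4²·0.60] + 1868.73 = 2046.11 + 1868.73 = 3914.84.
Reliability = 3914.84 / 4739.39 = 0.826.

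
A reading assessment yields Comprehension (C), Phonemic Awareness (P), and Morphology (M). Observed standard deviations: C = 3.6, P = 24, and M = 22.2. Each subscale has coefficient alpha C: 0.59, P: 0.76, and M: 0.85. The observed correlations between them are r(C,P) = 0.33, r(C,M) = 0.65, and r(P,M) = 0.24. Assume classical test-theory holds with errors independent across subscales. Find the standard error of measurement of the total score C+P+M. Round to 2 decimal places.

14.75

Var(total) = 1081.8 + 416.664 = 1498.46.
True-score variance = 864.32 + 416.664 = 1280.98, so reliability = 0.8549.
Error variance = 1498.46 − 1280.98 = 217.48; SEM = √217.48 = 14.75.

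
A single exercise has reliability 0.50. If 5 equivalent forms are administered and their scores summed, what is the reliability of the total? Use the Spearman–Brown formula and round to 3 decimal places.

ρ_k = kρ / (1 + (k−1)ρ) = 5·0.50 / (1 + 4·0.50) = 2.500 / 3.000 = 0.833.

0.833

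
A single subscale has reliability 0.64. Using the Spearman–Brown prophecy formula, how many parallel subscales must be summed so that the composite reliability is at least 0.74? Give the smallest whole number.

k ≥ ρ*(1−ρ₁)/(ρ₁(1−ρ*)) = 0.74·0.36 / (0.64·0.26) = 1.601.
Smallest integer k = 2.

2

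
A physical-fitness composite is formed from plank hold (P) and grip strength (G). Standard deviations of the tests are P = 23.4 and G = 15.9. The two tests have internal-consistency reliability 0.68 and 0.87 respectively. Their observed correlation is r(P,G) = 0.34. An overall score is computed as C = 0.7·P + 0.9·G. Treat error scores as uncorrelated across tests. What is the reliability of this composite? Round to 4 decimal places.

0.8222

Var(C) = 0.7²·23.4² + 0.9²·15.9² + 2·[0.63·23.4·15.9·0.34] = 473.08 + 159.391 = 632.471.
Because errors are independent across components, Cov(Tᵢ,Tⱼ) = Cov(Xᵢ,Xⱼ); the off-diagonal part of the true-score variance is the same as above.
True-score variance = [0.7²·23.4²·0.68 + 0.9²·15.9²·0.87] + 159.391 = 360.602 + 159.391 = 519.993.
Reliability = 519.993 / 632.471 = 0.8222.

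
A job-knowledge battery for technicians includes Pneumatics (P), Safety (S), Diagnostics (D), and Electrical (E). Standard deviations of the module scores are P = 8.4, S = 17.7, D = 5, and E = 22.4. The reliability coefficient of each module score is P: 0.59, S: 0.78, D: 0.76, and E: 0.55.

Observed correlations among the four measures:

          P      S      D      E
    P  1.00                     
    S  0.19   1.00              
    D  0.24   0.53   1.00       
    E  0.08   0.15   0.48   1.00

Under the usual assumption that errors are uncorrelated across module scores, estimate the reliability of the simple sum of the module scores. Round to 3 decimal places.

0.754

Var(P+S+D+E) = 8.4² + 17.7² + 5² + 22.4² + 2·[8.4·17.7·0.19 + 8.4·5·0.24 + 8.4·22.4·0.08 + 17.7·5·0.53 + 17.7·22.4·0.15 + 5·22.4·0.48] = 910.61 + 427.038 = 1337.65.
Because errors are independent across components, Cov(Tᵢ,Tⱼ) = Cov(Xᵢ,Xⱼ); the off-diagonal part of the true-score variance is the same as above.
True-score variance = [8.4²·0.59 + 17.7²·0.78 + 5²·0.76 + 22.4²·0.55] + 427.038 = 580.965 + 427.038 = 1008.
Reliability = 1008 / 1337.65 = 0.754.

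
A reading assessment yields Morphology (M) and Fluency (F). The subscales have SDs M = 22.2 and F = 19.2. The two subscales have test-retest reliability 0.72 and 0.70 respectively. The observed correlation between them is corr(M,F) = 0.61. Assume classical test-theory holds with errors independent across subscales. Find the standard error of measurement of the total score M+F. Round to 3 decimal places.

Var(total) = 861.48 + 520.013 = 1381.49.
True-score variance = 612.893 + 520.013 = 1132.91, so reliability = 0.8201.
Error variance = 1381.49 − 1132.91 = 248.587; SEM = √248.587 = 15.767.

15.767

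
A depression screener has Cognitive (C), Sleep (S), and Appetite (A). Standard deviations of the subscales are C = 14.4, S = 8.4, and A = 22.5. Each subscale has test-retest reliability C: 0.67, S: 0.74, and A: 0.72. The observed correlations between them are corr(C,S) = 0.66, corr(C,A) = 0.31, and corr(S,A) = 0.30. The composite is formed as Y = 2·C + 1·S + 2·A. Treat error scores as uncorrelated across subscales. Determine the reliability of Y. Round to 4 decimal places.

Var(Y) = 2²·14.4² + 8.4² + 2²·22.5² + 2·[2·14.4·8.4·0.66 + 4·14.4·22.5·0.31 + 2·8.4·22.5·0.30] = 2925 + 1349.65 = 4274.65.
With uncorrelated errors the cross-covariances are all true-score covariance, so they carry over unchanged; only the diagonal terms shrink to ρᵢσᵢ².
True-score variance = [2²·14.4²·0.67 + 8.4²·0.74 + 2²·22.5²·0.72] + 1349.65 = 2065.94 + 1349.65 = 3415.59.
Reliability = 3415.59 / 4274.65 = 0.7990.

0.7990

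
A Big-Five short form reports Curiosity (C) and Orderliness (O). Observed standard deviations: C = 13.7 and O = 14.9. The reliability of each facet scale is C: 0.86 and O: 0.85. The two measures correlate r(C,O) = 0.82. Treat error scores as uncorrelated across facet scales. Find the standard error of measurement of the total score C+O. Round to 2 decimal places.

7.72

Var(total) = 409.7 + 334.773 = 744.473.
True-score variance = 350.122 + 334.773 = 684.895, so reliability = 0.9200.
Error variance = 744.473 − 684.895 = 59.5781; SEM = √59.5781 = 7.72.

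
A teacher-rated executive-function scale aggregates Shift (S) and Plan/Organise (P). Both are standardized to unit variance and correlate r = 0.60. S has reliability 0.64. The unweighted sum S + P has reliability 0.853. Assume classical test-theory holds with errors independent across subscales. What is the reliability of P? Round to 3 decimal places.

Var(S+P) = 2 + 2·0.60 = 3.200.
True-score variance = ρ_S + ρ_P + 2·0.60, so 0.853 = (0.64 + ρ_P + 1.20) / 3.200.
ρ_P = 0.853·3.200 − 0.64 − 1.20 = 0.890.

0.890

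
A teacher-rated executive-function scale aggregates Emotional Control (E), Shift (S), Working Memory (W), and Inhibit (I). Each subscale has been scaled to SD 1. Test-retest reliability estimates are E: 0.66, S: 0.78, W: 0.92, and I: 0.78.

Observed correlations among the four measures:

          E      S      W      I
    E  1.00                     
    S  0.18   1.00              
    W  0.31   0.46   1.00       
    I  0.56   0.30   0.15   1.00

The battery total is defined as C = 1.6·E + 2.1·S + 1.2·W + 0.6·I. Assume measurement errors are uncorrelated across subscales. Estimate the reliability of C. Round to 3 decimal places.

0.869

Var(C) = 1.6² + 2.1² + 1.2² + 0.6² + 2·[3.36·0.18 + 1.92·0.31 + 0.96·0.56 + 2.52·0.46 + 1.26·0.30 + 0.72·0.15] = 8.77 + 6.7656 = 15.5356.
Because errors are independent across components, Cov(Tᵢ,Tⱼ) = Cov(Xᵢ,Xⱼ); the off-diagonal part of the true-score variance is the same as above.
True-score variance = [1.6²·0.66 + 2.1²·0.78 + 1.2²·0.92 + 0.6²·0.78] + 6.7656 = 6.735 + 6.7656 = 13.5006.
Reliability = 13.5006 / 15.5356 = 0.869.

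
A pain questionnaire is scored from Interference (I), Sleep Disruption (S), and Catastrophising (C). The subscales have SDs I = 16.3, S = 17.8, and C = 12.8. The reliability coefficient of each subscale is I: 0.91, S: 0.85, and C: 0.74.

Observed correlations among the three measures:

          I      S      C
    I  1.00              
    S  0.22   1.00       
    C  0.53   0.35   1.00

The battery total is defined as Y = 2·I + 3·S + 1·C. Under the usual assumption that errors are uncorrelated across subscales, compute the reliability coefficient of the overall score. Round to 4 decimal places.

0.9018

Var(Y) = 2²·16.3² + 3²·17.8² + 12.8² + 2·[6·16.3·17.8·0.22 + 2·16.3·12.8·0.53 + 3·17.8·12.8·0.35] = 4078.16 + 1686.75 = 5764.91.
With uncorrelated errors the cross-covariances are all true-score covariance, so they carry over unchanged; only the diagonal terms shrink to ρᵢσᵢ².
True-score variance = [2²·16.3²·0.91 + 3²·17.8²·0.85 + 12.8²·0.74] + 1686.75 = 3512.18 + 1686.75 = 5198.93.
Reliability = 5198.93 / 5764.91 = 0.9018.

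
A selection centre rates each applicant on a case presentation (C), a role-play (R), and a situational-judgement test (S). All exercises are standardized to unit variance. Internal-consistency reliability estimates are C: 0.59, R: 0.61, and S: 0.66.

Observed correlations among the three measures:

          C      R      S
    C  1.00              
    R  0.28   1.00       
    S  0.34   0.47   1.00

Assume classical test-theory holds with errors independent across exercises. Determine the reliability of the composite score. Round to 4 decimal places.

Var(C+R+S) = 3 + 2·[0.28 + 0.34 + 0.47] = 3 + 2.18 = 5.18.
With uncorrelated errors the cross-covariances are all true-score covariance, so they carry over unchanged; only the diagonal terms shrink to ρᵢσᵢ².
True-score variance = [0.59 + 0.61 + 0.66] + 2.18 = 1.86 + 2.18 = 4.04.
Reliability = 4.04 / 5.18 = 0.7799.

0.7799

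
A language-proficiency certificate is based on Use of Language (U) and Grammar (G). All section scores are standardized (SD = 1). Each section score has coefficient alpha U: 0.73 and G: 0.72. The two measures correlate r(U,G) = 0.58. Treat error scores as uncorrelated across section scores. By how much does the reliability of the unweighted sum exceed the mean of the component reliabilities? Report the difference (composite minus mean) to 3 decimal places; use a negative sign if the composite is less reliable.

0.101

Var(sum) = 2 + 1.16 = 3.16; true-score variance = 1.45 + 1.16 = 2.61; composite reliability = 0.8259.
Mean component reliability = 0.7250.
Difference = 0.8259 − 0.7250 = 0.101.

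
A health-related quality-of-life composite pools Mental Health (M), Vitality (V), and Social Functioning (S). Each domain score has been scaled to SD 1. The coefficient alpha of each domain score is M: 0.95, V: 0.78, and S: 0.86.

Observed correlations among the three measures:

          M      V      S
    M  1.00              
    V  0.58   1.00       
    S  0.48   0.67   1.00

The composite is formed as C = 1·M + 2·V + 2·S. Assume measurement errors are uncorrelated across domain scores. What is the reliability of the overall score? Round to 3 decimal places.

0.920

Var(C) = 1 + 2² + 2² + 2·[2·0.58 + 2·0.48 + 4·0.67] = 9 + 9.6 = 18.6.
Under uncorrelated errors the observed covariances equal the true-score covariances, so only the own-variance terms attenuate.
True-score variance = [0.95 + 2²·0.78 + 2²·0.86] + 9.6 = 7.51 + 9.6 = 17.11.
Reliability = 17.11 / 18.6 = 0.920.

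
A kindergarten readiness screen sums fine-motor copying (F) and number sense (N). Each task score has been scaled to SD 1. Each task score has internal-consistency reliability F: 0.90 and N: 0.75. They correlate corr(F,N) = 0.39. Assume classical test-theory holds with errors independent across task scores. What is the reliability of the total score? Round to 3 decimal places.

Var(F+N) = 2 + 2·[0.39] = 2 + 0.78 = 2.78.
Because errors are independent across components, Cov(Tᵢ,Tⱼ) = Cov(Xᵢ,Xⱼ); the off-diagonal part of the true-score variance is the same as above.
True-score variance = [0.90 + 0.75] + 0.78 = 1.65 + 0.78 = 2.43.
Reliability = 2.43 / 2.78 = 0.874.

0.874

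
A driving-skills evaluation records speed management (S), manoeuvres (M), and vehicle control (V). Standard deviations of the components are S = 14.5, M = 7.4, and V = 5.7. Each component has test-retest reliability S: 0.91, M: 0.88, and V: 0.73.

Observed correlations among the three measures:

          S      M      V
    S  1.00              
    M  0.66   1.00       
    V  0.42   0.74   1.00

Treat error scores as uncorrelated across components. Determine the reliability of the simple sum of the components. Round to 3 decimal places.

0.940

Var(S+M+V) = 14.5² + 7.4² + 5.7² + 2·[14.5·7.4·0.66 + 14.5·5.7·0.42 + 7.4·5.7·0.74] = 297.5 + 273.488 = 570.988.
With uncorrelated errors the cross-covariances are all true-score covariance, so they carry over unchanged; only the diagonal terms shrink to ρᵢσᵢ².
True-score variance = [14.5²·0.91 + 7.4²·0.88 + 5.7²·0.73] + 273.488 = 263.234 + 273.488 = 536.722.
Reliability = 536.722 / 570.988 = 0.940.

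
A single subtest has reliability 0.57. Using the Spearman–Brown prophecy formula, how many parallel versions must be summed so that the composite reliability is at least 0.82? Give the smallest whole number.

4

k ≥ ρ*(1−ρ₁)/(ρ₁(1−ρ*)) = 0.82·0.43 / (0.57·0.18) = 3.437.
Smallest integer k = 4.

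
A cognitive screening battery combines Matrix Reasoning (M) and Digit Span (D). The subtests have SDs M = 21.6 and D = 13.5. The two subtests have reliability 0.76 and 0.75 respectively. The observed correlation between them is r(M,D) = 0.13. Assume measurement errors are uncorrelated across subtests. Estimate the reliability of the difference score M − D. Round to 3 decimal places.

Var(M−D) = 21.6² + 13.5² − 2·21.6·13.5·0.13 = 648.81 − 75.816 = 572.994.
Under uncorrelated errors the observed covariances equal the true-score covariances, so only the own-variance terms attenuate.
True-score variance = [21.6²·0.76 + 13.5²·0.75] − 75.816 = 491.273 − 75.816 = 415.457.
Reliability = 415.457 / 572.994 = 0.725.

0.725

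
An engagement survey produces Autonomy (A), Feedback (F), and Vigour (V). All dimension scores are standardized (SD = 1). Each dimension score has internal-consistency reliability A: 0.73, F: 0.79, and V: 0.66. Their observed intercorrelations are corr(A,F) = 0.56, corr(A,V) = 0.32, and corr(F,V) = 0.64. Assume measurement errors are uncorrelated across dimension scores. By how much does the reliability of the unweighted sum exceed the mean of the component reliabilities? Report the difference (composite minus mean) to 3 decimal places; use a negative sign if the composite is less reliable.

Var(sum) = 3 + 3.04 = 6.04; true-score variance = 2.18 + 3.04 = 5.22; composite reliability = 0.8642.
Mean component reliability = 0.7267.
Difference = 0.8642 − 0.7267 = 0.138.

0.138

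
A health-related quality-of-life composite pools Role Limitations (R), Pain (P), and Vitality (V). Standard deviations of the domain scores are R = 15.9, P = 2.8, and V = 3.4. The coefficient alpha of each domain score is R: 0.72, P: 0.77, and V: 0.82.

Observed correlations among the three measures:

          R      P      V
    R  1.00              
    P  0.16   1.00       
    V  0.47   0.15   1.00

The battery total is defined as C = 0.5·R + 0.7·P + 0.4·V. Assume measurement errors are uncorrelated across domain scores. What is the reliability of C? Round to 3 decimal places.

Var(C) = 0.5²·15.9² + 0.7²·2.8² + 0.4²·3.4² + 2·[0.35·15.9·2.8·0.16 + 0.2·15.9·3.4·0.47 + 0.28·2.8·3.4·0.15] = 68.8937 + 15.9492 = 84.8429.
Under uncorrelated errors the observed covariances equal the true-score covariances, so only the own-variance terms attenuate.
True-score variance = [0.5²·15.9²·0.72 + 0.7²·2.8²·0.77 + 0.4²·3.4²·0.82] + 15.9492 = 49.9805 + 15.9492 = 65.9297.
Reliability = 65.9297 / 84.8429 = 0.777.

0.777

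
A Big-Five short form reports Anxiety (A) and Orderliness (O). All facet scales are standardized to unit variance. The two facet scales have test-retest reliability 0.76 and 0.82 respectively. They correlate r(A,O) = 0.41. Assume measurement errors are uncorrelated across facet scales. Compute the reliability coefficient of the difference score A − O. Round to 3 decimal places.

Var(A−O) = 1 + 1 − 2·0.41 = 2 − 0.82 = 1.18.
Under uncorrelated errors the observed covariances equal the true-score covariances, so only the own-variance terms attenuate.
True-score variance = [0.76 + 0.82] − 0.82 = 1.58 − 0.82 = 0.76.
Reliability = 0.76 / 1.18 = 0.644.

0.644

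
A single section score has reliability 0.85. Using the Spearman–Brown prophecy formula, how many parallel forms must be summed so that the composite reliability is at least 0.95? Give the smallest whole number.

4

k ≥ ρ*(1−ρ₁)/(ρ₁(1−ρ*)) = 0.95·0.15 / (0.85·0.05) = 3.353.
Smallest integer k = 4.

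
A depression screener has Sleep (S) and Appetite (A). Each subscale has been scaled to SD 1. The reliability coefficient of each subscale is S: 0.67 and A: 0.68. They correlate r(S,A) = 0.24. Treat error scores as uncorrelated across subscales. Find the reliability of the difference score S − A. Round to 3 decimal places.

Var(S−A) = 1 + 1 − 2·0.24 = 2 − 0.48 = 1.52.
With uncorrelated errors the cross-covariances are all true-score covariance, so they carry over unchanged; only the diagonal terms shrink to ρᵢσᵢ².
True-score variance = [0.67 + 0.68] − 0.48 = 1.35 − 0.48 = 0.87.
Reliability = 0.87 / 1.52 = 0.572.

0.572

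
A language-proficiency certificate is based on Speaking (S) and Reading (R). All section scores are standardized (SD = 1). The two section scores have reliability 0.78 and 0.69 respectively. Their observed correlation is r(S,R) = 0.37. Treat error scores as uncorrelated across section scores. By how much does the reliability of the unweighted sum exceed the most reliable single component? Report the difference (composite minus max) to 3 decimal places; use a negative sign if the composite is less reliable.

0.027

Var(sum) = 2 + 0.74 = 2.74; true-score variance = 1.47 + 0.74 = 2.21; composite reliability = 0.8066.
Max component reliability = 0.7800.
Difference = 0.8066 − 0.7800 = 0.027.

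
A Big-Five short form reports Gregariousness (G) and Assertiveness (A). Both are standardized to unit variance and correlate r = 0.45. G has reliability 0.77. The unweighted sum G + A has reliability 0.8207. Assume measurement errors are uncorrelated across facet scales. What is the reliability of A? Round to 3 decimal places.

0.710

Var(G+A) = 2 + 2·0.45 = 2.900.
True-score variance = ρ_G + ρ_A + 2·0.45, so 0.8207 = (0.77 + ρ_A + 0.90) / 2.900.
ρ_A = 0.8207·2.900 − 0.77 − 0.90 = 0.710.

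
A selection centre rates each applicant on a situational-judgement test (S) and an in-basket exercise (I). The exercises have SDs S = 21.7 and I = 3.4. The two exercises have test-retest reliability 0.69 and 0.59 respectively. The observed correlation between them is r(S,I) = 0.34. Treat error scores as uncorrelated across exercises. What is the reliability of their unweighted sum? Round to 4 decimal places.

0.7170

Var(S+I) = 21.7² + 3.4² + 2·[21.7·3.4·0.34] = 482.45 + 50.1704 = 532.62.
Because errors are independent across components, Cov(Tᵢ,Tⱼ) = Cov(Xᵢ,Xⱼ); the off-diagonal part of the true-score variance is the same as above.
True-score variance = [21.7²·0.69 + 3.4²·0.59] + 50.1704 = 331.734 + 50.1704 = 381.905.
Reliability = 381.905 / 532.62 = 0.7170.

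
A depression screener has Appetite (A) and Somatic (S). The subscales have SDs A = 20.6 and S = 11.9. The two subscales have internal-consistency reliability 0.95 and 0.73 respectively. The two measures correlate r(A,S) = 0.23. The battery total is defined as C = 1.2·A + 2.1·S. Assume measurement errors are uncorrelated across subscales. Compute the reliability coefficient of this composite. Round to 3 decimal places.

0.869

Var(C) = 1.2²·20.6² + 2.1²·11.9² + 2·[2.52·20.6·11.9·0.23] = 1235.58 + 284.166 = 1519.74.
Because errors are independent across components, Cov(Tᵢ,Tⱼ) = Cov(Xᵢ,Xⱼ); the off-diagonal part of the true-score variance is the same as above.
True-score variance = [1.2²·20.6²·0.95 + 2.1²·11.9²·0.73] + 284.166 = 1036.41 + 284.166 = 1320.58.
Reliability = 1320.58 / 1519.74 = 0.869.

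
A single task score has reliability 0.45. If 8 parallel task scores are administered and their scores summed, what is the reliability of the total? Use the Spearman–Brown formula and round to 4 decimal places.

0.8675

ρ_k = kρ / (1 + (k−1)ρ) = 8·0.45 / (1 + 7·0.45) = 3.600 / 4.150 = 0.8675.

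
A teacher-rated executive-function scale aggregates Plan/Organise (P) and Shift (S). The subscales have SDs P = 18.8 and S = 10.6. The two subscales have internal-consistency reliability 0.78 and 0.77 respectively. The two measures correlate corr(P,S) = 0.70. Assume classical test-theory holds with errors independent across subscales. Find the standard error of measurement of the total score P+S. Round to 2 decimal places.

10.18

Var(total) = 465.8 + 278.992 = 744.792.
True-score variance = 362.2 + 278.992 = 641.192, so reliability = 0.8609.
Error variance = 744.792 − 641.192 = 103.6; SEM = √103.6 = 10.18.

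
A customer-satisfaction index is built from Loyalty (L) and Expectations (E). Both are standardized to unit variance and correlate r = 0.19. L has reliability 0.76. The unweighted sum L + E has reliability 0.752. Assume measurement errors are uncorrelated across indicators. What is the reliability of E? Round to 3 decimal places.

0.650

Var(L+E) = 2 + 2·0.19 = 2.380.
True-score variance = ρ_L + ρ_E + 2·0.19, so 0.752 = (0.76 + ρ_E + 0.38) / 2.380.
ρ_E = 0.752·2.380 − 0.76 − 0.38 = 0.650.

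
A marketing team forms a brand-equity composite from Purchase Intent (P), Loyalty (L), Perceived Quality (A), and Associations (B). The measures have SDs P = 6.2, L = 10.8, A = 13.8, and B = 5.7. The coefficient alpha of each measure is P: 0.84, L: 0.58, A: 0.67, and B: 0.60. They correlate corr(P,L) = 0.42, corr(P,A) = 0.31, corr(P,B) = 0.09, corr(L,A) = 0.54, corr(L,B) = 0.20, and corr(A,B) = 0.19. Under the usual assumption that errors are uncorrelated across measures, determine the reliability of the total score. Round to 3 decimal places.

Var(P+L+A+B) = 6.2² + 10.8² + 13.8² + 5.7² + 2·[6.2·10.8·0.42 + 6.2·13.8·0.31 + 6.2·5.7·0.09 + 10.8·13.8·0.54 + 10.8·5.7·0.20 + 13.8·5.7·0.19] = 378.01 + 331.133 = 709.143.
Under uncorrelated errors the observed covariances equal the true-score covariances, so only the own-variance terms attenuate.
True-score variance = [6.2²·0.84 + 10.8²·0.58 + 13.8²·0.67 + 5.7²·0.60] + 331.133 = 247.03 + 331.133 = 578.162.
Reliability = 578.162 / 709.143 = 0.815.

0.815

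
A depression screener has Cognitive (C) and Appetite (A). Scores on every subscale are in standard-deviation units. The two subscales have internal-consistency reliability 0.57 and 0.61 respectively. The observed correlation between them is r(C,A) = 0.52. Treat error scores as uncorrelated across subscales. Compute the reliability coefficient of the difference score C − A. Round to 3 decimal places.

Var(C−A) = 1 + 1 − 2·0.52 = 2 − 1.04 = 0.96.
Under uncorrelated errors the observed covariances equal the true-score covariances, so only the own-variance terms attenuate.
True-score variance = [0.57 + 0.61] − 1.04 = 1.18 − 1.04 = 0.14.
Reliability = 0.14 / 0.96 = 0.146.

0.146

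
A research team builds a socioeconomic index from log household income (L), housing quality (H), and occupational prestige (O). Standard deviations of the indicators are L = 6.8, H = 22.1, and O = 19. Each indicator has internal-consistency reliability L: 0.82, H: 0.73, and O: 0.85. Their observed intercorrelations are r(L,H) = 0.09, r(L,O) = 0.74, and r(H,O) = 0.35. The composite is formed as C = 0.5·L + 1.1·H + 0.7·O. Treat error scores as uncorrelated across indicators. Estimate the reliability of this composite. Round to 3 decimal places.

Var(C) = 0.5²·6.8² + 1.1²·22.1² + 0.7²·19² + 2·[0.55·6.8·22.1·0.09 + 0.35·6.8·19·0.74 + 0.77·22.1·19·0.35] = 779.426 + 308.129 = 1087.56.
Because errors are independent across components, Cov(Tᵢ,Tⱼ) = Cov(Xᵢ,Xⱼ); the off-diagonal part of the true-score variance is the same as above.
True-score variance = [0.5²·6.8²·0.82 + 1.1²·22.1²·0.73 + 0.7²·19²·0.85] + 308.129 = 591.248 + 308.129 = 899.378.
Reliability = 899.378 / 1087.56 = 0.827.

0.827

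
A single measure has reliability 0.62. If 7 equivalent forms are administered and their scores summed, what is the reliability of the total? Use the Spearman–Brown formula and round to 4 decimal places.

ρ_k = kρ / (1 + (k−1)ρ) = 7·0.62 / (1 + 6·0.62) = 4.340 / 4.720 = 0.9195.

0.9195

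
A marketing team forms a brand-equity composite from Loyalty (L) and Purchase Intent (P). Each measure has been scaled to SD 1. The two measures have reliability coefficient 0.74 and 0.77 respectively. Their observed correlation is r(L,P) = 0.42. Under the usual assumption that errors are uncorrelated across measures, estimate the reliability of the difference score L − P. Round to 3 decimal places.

Var(L−P) = 1 + 1 − 2·0.42 = 2 − 0.84 = 1.16.
Under uncorrelated errors the observed covariances equal the true-score covariances, so only the own-variance terms attenuate.
True-score variance = [0.74 + 0.77] − 0.84 = 1.51 − 0.84 = 0.67.
Reliability = 0.67 / 1.16 = 0.578.

0.578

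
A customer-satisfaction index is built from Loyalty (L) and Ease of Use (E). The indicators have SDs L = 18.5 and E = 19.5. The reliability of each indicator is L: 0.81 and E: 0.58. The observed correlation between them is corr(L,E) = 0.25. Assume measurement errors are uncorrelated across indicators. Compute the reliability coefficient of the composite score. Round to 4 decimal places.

Var(L+E) = 18.5² + 19.5² + 2·[18.5·19.5·0.25] = 722.5 + 180.375 = 902.875.
With uncorrelated errors the cross-covariances are all true-score covariance, so they carry over unchanged; only the diagonal terms shrink to ρᵢσᵢ².
True-score variance = [18.5²·0.81 + 19.5²·0.58] + 180.375 = 497.768 + 180.375 = 678.143.
Reliability = 678.143 / 902.875 = 0.7511.

0.7511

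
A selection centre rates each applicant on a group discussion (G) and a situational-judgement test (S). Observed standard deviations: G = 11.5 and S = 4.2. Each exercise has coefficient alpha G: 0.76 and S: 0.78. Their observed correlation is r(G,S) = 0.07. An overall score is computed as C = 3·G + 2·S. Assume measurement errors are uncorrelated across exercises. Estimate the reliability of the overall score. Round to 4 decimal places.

Var(C) = 3²·11.5² + 2²·4.2² + 2·[6·11.5·4.2·0.07] = 1260.81 + 40.572 = 1301.38.
With uncorrelated errors the cross-covariances are all true-score covariance, so they carry over unchanged; only the diagonal terms shrink to ρᵢσᵢ².
True-score variance = [3²·11.5²·0.76 + 2²·4.2²·0.78] + 40.572 = 959.627 + 40.572 = 1000.2.
Reliability = 1000.2 / 1301.38 = 0.7686.

0.7686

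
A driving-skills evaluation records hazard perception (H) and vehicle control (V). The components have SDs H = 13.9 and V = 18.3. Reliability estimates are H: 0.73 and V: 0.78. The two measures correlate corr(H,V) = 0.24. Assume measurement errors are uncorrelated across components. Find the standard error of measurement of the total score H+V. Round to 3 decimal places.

Var(total) = 528.1 + 122.098 = 650.198.
True-score variance = 402.258 + 122.098 = 524.355, so reliability = 0.8065.
Error variance = 650.198 − 524.355 = 125.842; SEM = √125.842 = 11.218.

11.218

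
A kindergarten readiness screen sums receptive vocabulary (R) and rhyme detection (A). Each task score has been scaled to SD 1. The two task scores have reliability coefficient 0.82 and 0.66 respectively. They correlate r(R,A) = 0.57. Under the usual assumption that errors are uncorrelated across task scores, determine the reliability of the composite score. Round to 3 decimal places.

0.834

Var(R+A) = 2 + 2·[0.57] = 2 + 1.14 = 3.14.
Because errors are independent across components, Cov(Tᵢ,Tⱼ) = Cov(Xᵢ,Xⱼ); the off-diagonal part of the true-score variance is the same as above.
True-score variance = [0.82 + 0.66] + 1.14 = 1.48 + 1.14 = 2.62.
Reliability = 2.62 / 3.14 = 0.834.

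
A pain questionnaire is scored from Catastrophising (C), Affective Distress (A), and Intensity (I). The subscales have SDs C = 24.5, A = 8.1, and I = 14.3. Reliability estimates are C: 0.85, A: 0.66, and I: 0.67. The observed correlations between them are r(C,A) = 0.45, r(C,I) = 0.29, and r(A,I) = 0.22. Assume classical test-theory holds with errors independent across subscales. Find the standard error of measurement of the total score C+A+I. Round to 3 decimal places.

Var(total) = 870.35 + 432.773 = 1303.12.
True-score variance = 690.523 + 432.773 = 1123.3, so reliability = 0.8620.
Error variance = 1303.12 − 1123.3 = 179.827; SEM = √179.827 = 13.410.

13.410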